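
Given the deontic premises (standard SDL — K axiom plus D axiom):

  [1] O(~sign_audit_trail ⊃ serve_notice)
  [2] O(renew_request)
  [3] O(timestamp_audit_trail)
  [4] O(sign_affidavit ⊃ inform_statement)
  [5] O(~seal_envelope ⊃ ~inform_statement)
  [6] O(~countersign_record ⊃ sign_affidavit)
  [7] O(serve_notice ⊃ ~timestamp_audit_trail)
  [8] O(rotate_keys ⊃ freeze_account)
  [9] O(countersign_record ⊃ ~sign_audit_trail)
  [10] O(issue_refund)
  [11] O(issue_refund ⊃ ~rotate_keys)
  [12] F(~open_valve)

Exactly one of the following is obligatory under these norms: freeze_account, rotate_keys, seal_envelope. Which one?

Premise 3 gives O(timestamp_audit_trail).
The contrapositive of premise 7 (O(serve_notice ⊃ ~timestamp_audit_trail)) is O(timestamp_audit_trail ⊃ ~serve_notice), and O(timestamp_audit_trail) is already established, so O(~serve_notice).
Premise 1 is O(~sign_audit_trail ⊃ serve_notice); contrapositively O(~serve_notice ⊃ sign_audit_trail). Since O(~serve_notice) holds, K gives O(sign_audit_trail).
Premise 9 is O(countersign_record ⊃ ~sign_audit_trail); contrapositively O(sign_audit_trail ⊃ ~countersign_record). Since O(sign_audit_trail) holds, K gives O(~countersign_record).
Applying K to premise 6 (O(~countersign_record ⊃ sign_affidavit)) and O(~countersign_record) yields O(sign_affidavit).
From O(sign_affidavit) and premise 4, O(sign_affidavit ⊃ inform_statement), we obtain O(inform_statement).
Premise 5 is O(~seal_envelope ⊃ ~inform_statement); contrapositively O(inform_statement ⊃ seal_envelope). Since O(inform_statement) holds, K gives O(seal_envelope).
So O(seal_envelope) holds — seal_envelope is obligatory. None of the other listed options is made obligatory by any chain of premises.

seal_envelope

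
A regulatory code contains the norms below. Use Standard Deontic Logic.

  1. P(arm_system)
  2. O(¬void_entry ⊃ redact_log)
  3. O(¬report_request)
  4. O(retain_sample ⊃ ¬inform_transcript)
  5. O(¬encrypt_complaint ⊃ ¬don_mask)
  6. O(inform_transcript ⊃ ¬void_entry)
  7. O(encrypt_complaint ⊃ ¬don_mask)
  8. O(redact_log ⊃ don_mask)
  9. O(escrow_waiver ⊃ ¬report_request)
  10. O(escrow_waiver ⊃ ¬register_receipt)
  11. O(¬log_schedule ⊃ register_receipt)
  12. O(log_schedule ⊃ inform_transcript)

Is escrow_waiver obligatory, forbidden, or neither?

By case analysis on encrypt_complaint: premise 7 gives O(encrypt_complaint ⊃ ¬don_mask) and premise 5 gives O(¬encrypt_complaint ⊃ ¬don_mask), so O(¬don_mask) either way.
Premise 8 is O(redact_log ⊃ don_mask); contrapositively O(¬don_mask ⊃ ¬redact_log). Since O(¬don_mask) holds, K gives O(¬redact_log).
Premise 2 is O(¬void_entry ⊃ redact_log); contrapositively O(¬redact_log ⊃ void_entry). Since O(¬redact_log) holds, K gives O(void_entry).
The contrapositive of premise 6 (O(inform_transcript ⊃ ¬void_entry)) is O(void_entry ⊃ ¬inform_transcript), and O(void_entry) is already established, so O(¬inform_transcript).
Premise 12, O(log_schedule ⊃ inform_transcript), contraposes to O(¬inform_transcript ⊃ ¬log_schedule); with O(¬inform_transcript) we get O(¬log_schedule).
Applying K to premise 11 (O(¬log_schedule ⊃ register_receipt)) and O(¬log_schedule) yields O(register_receipt).
The contrapositive of premise 10 (O(escrow_waiver ⊃ ¬register_receipt)) is O(register_receipt ⊃ ¬escrow_waiver), and O(register_receipt) is already established, so O(¬escrow_waiver).
Premises 1, 3, 4, 9 do not contribute to this derivation.
Thus O(¬escrow_waiver), which is F(escrow_waiver): escrow_waiver is forbidden.

Forbidden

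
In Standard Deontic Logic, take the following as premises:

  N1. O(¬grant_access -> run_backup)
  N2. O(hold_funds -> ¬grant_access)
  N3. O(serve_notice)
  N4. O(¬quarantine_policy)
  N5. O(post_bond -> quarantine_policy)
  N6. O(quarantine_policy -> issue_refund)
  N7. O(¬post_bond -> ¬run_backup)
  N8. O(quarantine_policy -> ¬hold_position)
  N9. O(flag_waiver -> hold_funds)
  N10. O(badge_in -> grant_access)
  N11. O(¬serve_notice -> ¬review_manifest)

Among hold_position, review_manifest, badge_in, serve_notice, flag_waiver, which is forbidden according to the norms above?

flag_waiver

Premise 4 states O(¬quarantine_policy) outright.
The contrapositive of premise 5 (O(post_bond -> quarantine_policy)) is O(¬quarantine_policy -> ¬post_bond), and O(¬quarantine_policy) is already established, so O(¬post_bond).
Premise 7 is O(¬post_bond -> ¬run_backup); since O(¬post_bond), deontic closure gives O(¬run_backup).
The contrapositive of premise 1 (O(¬grant_access -> run_backup)) is O(¬run_backup -> grant_access), and O(¬run_backup) is already established, so O(grant_access).
Premise 2, O(hold_funds -> ¬grant_access), contraposes to O(grant_access -> ¬hold_funds); with O(grant_access) we get O(¬hold_funds).
The contrapositive of premise 9 (O(flag_waiver -> hold_funds)) is O(¬hold_funds -> ¬flag_waiver), and O(¬hold_funds) is already established, so O(¬flag_waiver).
So O(¬flag_waiver) holds, i.e. flag_waiver is forbidden. None of the other listed options is forbidden under the premises.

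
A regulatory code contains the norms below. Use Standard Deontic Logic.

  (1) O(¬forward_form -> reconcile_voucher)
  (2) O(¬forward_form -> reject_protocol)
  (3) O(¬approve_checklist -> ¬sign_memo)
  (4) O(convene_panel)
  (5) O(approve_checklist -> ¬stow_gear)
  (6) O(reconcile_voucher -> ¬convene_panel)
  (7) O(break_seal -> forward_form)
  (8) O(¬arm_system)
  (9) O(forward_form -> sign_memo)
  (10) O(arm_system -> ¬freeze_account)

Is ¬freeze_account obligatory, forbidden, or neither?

Premise 10 is O(arm_system -> ¬freeze_account), but O(arm_system) is not derivable from the premises, so it does not yield O(¬freeze_account).
No premise or chain of K-axiom applications forces O(¬freeze_account), and none forces O(freeze_account). So ¬freeze_account is neither obligatory nor forbidden under these norms.

Neither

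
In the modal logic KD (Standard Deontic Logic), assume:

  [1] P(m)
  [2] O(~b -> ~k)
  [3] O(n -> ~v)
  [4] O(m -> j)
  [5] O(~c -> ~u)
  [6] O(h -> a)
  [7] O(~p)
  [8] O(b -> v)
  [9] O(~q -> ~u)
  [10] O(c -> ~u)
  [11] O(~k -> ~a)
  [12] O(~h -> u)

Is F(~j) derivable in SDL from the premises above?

No

Premise 4 is O(m -> j), but O(m) is not derivable from the premises (the permission P(m) asserts only ~O(~m), not O(m)), so it does not yield O(j).
No other premise forces O(j). An ideal world satisfying every premise can still have ~j true, so F(~j) is not derivable.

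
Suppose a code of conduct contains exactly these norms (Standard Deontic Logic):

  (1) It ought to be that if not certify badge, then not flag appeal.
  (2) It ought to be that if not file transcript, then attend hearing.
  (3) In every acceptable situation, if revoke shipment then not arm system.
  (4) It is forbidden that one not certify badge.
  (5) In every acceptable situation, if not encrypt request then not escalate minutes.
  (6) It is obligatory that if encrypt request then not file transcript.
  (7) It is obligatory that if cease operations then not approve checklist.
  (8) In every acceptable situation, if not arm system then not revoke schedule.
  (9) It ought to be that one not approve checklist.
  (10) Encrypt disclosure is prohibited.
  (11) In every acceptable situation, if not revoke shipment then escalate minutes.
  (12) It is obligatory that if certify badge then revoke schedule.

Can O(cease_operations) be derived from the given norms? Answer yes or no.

No

Premise 7 is O(cease_operations → ¬approve_checklist); even if O(¬approve_checklist) held, inferring O(cease_operations) would be affirming the consequent — invalid.
No other premise forces O(cease_operations). An ideal world satisfying every premise can still have cease_operations false, so O(cease_operations) is not derivable.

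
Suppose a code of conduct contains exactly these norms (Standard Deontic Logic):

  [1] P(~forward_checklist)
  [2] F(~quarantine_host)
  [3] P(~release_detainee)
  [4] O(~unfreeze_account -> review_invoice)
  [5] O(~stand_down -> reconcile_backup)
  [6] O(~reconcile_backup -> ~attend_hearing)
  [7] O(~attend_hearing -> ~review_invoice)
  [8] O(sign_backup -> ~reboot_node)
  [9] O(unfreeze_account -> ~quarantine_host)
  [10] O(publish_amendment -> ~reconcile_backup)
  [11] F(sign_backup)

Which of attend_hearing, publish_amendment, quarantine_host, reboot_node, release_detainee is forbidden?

publish_amendment

Premise 2 is F(~quarantine_host), i.e. O(quarantine_host).
Premise 9, O(unfreeze_account -> ~quarantine_host), contraposes to O(quarantine_host -> ~unfreeze_account); with O(quarantine_host) we get O(~unfreeze_account).
From O(~unfreeze_account) and premise 4, O(~unfreeze_account -> review_invoice), we obtain O(review_invoice).
The contrapositive of premise 7 (O(~attend_hearing -> ~review_invoice)) is O(review_invoice -> attend_hearing), and O(review_invoice) is already established, so O(attend_hearing).
Premise 6 is O(~reconcile_backup -> ~attend_hearing); contrapositively O(attend_hearing -> reconcile_backup). Since O(attend_hearing) holds, K gives O(reconcile_backup).
The contrapositive of premise 10 (O(publish_amendment -> ~reconcile_backup)) is O(reconcile_backup -> ~publish_amendment), and O(reconcile_backup) is already established, so O(~publish_amendment).
So O(~publish_amendment) holds, i.e. publish_amendment is forbidden. None of the other listed options is forbidden under the premises.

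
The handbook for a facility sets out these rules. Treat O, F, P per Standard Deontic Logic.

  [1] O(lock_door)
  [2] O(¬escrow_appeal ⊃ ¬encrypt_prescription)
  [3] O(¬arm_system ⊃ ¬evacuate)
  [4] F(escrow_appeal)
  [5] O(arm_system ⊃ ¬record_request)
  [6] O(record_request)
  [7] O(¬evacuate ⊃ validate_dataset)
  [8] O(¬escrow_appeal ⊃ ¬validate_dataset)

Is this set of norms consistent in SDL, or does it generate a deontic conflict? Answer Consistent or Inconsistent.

Inconsistent

From premise 6 we have O(record_request).
The contrapositive of premise 5 (O(arm_system ⊃ ¬record_request)) is O(record_request ⊃ ¬arm_system), and O(record_request) is already established, so O(¬arm_system).
With premise 3, O(¬arm_system ⊃ ¬evacuate), the K-axiom yields O(¬evacuate).
Premise 7 is O(¬evacuate ⊃ validate_dataset); since O(¬evacuate), deontic closure gives O(validate_dataset).
The contrapositive of premise 8 (O(¬escrow_appeal ⊃ ¬validate_dataset)) is O(validate_dataset ⊃ escrow_appeal), and O(validate_dataset) is already established, so O(escrow_appeal).
However, F(escrow_appeal) at premise 4 amounts to O(¬escrow_appeal).
We now have both O(escrow_appeal) and O(¬escrow_appeal) — escrow_appeal is simultaneously obligatory and forbidden, violating the D-axiom.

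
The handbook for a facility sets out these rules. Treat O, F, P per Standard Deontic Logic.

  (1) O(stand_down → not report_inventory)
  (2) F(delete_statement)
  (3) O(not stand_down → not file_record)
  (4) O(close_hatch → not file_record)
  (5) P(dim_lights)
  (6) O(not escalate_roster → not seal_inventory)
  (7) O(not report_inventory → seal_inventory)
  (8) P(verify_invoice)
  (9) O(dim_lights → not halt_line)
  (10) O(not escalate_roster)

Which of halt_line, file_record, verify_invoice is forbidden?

From premise 10 we have O(not escalate_roster).
Premise 6 is O(not escalate_roster → not seal_inventory); since O(not escalate_roster), deontic closure gives O(not seal_inventory).
Premise 7, O(not report_inventory → seal_inventory), contraposes to O(not seal_inventory → report_inventory); with O(not seal_inventory) we get O(report_inventory).
The contrapositive of premise 1 (O(stand_down → not report_inventory)) is O(report_inventory → not stand_down), and O(report_inventory) is already established, so O(not stand_down).
Applying K to premise 3 (O(not stand_down → not file_record)) and O(not stand_down) yields O(not file_record).
So O(not file_record) holds, i.e. file_record is forbidden. None of the other listed options is forbidden under the premises.

file_record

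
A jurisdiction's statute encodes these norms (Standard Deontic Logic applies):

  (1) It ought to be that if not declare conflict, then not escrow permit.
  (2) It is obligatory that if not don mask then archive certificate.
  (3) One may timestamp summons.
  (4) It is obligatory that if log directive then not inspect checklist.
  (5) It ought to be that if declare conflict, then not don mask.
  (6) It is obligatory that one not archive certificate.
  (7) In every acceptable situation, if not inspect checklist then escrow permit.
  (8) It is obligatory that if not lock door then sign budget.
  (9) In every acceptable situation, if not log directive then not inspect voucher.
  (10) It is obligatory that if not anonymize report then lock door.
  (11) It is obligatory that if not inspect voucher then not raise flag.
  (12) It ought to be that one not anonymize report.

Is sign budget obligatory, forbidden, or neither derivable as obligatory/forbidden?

Premise 8 is O(¬lock_door → sign_budget), but O(¬lock_door) is not derivable from the premises, so it does not yield O(sign_budget).
No premise or chain of K-axiom applications forces O(sign_budget), and none forces O(¬sign_budget). So sign_budget is neither obligatory nor forbidden under these norms.

Neither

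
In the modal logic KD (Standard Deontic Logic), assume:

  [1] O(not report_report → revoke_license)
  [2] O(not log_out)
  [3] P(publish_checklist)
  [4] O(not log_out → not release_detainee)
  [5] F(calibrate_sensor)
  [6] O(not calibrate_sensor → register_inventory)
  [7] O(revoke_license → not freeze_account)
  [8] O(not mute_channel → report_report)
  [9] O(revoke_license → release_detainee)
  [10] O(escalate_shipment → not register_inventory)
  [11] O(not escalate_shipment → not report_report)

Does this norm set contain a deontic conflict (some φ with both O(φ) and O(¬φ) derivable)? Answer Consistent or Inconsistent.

Inconsistent

Premise 2 states O(not log_out) outright.
From O(not log_out) and premise 4, O(not log_out → not release_detainee), we obtain O(not release_detainee).
Premise 9, O(revoke_license → release_detainee), contraposes to O(not release_detainee → not revoke_license); with O(not release_detainee) we get O(not revoke_license).
The contrapositive of premise 1 (O(not report_report → revoke_license)) is O(not revoke_license → report_report), and O(not revoke_license) is already established, so O(report_report).
Premise 11 is O(not escalate_shipment → not report_report); contrapositively O(report_report → escalate_shipment). Since O(report_report) holds, K gives O(escalate_shipment).
Applying K to premise 10 (O(escalate_shipment → not register_inventory)) and O(escalate_shipment) yields O(not register_inventory).
Premise 6 is O(not calibrate_sensor → register_inventory); contrapositively O(not register_inventory → calibrate_sensor). Since O(not register_inventory) holds, K gives O(calibrate_sensor).
However, F(calibrate_sensor) at premise 5 amounts to O(not calibrate_sensor).
We now have both O(calibrate_sensor) and O(not calibrate_sensor) — calibrate_sensor is simultaneously obligatory and forbidden, violating the D-axiom.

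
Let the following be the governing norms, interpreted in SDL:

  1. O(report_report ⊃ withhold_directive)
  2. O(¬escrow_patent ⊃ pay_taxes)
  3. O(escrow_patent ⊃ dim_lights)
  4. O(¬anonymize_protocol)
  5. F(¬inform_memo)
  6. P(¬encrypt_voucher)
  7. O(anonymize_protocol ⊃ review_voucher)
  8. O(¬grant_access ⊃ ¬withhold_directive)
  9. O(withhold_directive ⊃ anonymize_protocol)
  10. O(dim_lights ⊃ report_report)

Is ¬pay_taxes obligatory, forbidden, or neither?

Premise 4 states O(¬anonymize_protocol) outright.
The contrapositive of premise 9 (O(withhold_directive ⊃ anonymize_protocol)) is O(¬anonymize_protocol ⊃ ¬withhold_directive), and O(¬anonymize_protocol) is already established, so O(¬withhold_directive).
The contrapositive of premise 1 (O(report_report ⊃ withhold_directive)) is O(¬withhold_directive ⊃ ¬report_report), and O(¬withhold_directive) is already established, so O(¬report_report).
Premise 10 is O(dim_lights ⊃ report_report); contrapositively O(¬report_report ⊃ ¬dim_lights). Since O(¬report_report) holds, K gives O(¬dim_lights).
Premise 3 is O(escrow_patent ⊃ dim_lights); contrapositively O(¬dim_lights ⊃ ¬escrow_patent). Since O(¬dim_lights) holds, K gives O(¬escrow_patent).
From O(¬escrow_patent) and premise 2, O(¬escrow_patent ⊃ pay_taxes), we obtain O(pay_taxes).
Premises 5, 6, 7, 8 do not contribute to this derivation.
Thus O(pay_taxes), which is F(¬pay_taxes): ¬pay_taxes is forbidden.

Forbidden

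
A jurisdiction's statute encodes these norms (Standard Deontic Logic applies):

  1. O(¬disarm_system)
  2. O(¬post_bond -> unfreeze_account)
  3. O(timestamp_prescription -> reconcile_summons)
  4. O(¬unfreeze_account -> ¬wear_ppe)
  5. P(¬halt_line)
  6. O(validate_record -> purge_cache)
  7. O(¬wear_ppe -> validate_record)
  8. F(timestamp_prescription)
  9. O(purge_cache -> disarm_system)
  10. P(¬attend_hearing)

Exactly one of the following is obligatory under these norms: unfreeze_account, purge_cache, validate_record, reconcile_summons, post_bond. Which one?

Premise 1 gives O(¬disarm_system).
Premise 9 is O(purge_cache -> disarm_system); contrapositively O(¬disarm_system -> ¬purge_cache). Since O(¬disarm_system) holds, K gives O(¬purge_cache).
Premise 6 is O(validate_record -> purge_cache); contrapositively O(¬purge_cache -> ¬validate_record). Since O(¬purge_cache) holds, K gives O(¬validate_record).
The contrapositive of premise 7 (O(¬wear_ppe -> validate_record)) is O(¬validate_record -> wear_ppe), and O(¬validate_record) is already established, so O(wear_ppe).
The contrapositive of premise 4 (O(¬unfreeze_account -> ¬wear_ppe)) is O(wear_ppe -> unfreeze_account), and O(wear_ppe) is already established, so O(unfreeze_account).
So O(unfreeze_account) holds — unfreeze_account is obligatory. None of the other listed options is made obligatory by any chain of premises.

unfreeze_account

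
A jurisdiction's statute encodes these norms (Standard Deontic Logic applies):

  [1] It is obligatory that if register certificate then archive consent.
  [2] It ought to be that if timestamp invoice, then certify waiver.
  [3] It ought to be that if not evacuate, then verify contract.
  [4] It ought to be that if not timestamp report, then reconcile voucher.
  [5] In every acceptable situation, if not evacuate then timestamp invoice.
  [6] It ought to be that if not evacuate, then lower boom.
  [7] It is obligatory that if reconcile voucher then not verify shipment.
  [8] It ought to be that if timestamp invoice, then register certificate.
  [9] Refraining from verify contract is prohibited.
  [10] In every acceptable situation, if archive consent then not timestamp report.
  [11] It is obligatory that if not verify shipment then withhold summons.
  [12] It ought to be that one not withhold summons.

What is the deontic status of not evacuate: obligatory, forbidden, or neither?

Forbidden

Premise 12 gives O(¬withhold_summons).
Premise 11 is O(¬verify_shipment → withhold_summons); contrapositively O(¬withhold_summons → verify_shipment). Since O(¬withhold_summons) holds, K gives O(verify_shipment).
Premise 7 is O(reconcile_voucher → ¬verify_shipment); contrapositively O(verify_shipment → ¬reconcile_voucher). Since O(verify_shipment) holds, K gives O(¬reconcile_voucher).
Premise 4 is O(¬timestamp_report → reconcile_voucher); contrapositively O(¬reconcile_voucher → timestamp_report). Since O(¬reconcile_voucher) holds, K gives O(timestamp_report).
Premise 10, O(archive_consent → ¬timestamp_report), contraposes to O(timestamp_report → ¬archive_consent); with O(timestamp_report) we get O(¬archive_consent).
Premise 1 is O(register_certificate → archive_consent); contrapositively O(¬archive_consent → ¬register_certificate). Since O(¬archive_consent) holds, K gives O(¬register_certificate).
The contrapositive of premise 8 (O(timestamp_invoice → register_certificate)) is O(¬register_certificate → ¬timestamp_invoice), and O(¬register_certificate) is already established, so O(¬timestamp_invoice).
The contrapositive of premise 5 (O(¬evacuate → timestamp_invoice)) is O(¬timestamp_invoice → evacuate), and O(¬timestamp_invoice) is already established, so O(evacuate).
Premises 2, 3, 6, 9 do not contribute to this derivation.
Thus O(evacuate), which is F(¬evacuate): ¬evacuate is forbidden.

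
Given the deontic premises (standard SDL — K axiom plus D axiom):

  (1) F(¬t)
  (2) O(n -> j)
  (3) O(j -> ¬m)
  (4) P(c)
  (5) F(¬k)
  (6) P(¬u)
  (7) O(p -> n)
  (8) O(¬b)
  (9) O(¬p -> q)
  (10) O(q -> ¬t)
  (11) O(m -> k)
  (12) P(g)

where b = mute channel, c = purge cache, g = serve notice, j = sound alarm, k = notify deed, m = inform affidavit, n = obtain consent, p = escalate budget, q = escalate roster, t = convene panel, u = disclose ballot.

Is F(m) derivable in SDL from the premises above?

Yes

Premise 1, F(¬t), is equivalent to O(t).
The contrapositive of premise 10 (O(q -> ¬t)) is O(t -> ¬q), and O(t) is already established, so O(¬q).
Premise 9, O(¬p -> q), contraposes to O(¬q -> p); with O(¬q) we get O(p).
From O(p) and premise 7, O(p -> n), we obtain O(n).
With premise 2, O(n -> j), the K-axiom yields O(j).
From O(j) and premise 3, O(j -> ¬m), we obtain O(¬m).
Premises 4, 5, 6, 8, 11, 12 do not contribute to this derivation.
So O(¬m) holds, i.e. F(m). The claim follows.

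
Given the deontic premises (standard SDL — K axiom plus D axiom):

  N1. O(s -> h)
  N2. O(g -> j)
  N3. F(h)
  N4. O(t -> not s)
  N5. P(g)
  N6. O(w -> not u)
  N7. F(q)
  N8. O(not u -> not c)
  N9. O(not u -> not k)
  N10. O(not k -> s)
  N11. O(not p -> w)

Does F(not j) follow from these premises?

No

Premise 2 is O(g -> j), but O(g) is not derivable from the premises (the permission P(g) asserts only not O(not g), not O(g)), so it does not yield O(j).
No other premise forces O(j). An ideal world satisfying every premise can still have not j true, so F(not j) is not derivable.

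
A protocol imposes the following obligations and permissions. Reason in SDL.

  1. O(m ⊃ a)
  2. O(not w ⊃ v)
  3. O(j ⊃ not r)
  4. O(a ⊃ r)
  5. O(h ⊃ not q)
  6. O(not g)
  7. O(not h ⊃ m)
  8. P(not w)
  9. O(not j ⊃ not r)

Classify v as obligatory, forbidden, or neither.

Neither

Premise 2 is O(not w ⊃ v), but O(not w) is not derivable from the premises (the permission P(not w) asserts only not O(w), not O(not w)), so it does not yield O(v).
No premise or chain of K-axiom applications forces O(v), and none forces O(not v). So v is neither obligatory nor forbidden under these norms.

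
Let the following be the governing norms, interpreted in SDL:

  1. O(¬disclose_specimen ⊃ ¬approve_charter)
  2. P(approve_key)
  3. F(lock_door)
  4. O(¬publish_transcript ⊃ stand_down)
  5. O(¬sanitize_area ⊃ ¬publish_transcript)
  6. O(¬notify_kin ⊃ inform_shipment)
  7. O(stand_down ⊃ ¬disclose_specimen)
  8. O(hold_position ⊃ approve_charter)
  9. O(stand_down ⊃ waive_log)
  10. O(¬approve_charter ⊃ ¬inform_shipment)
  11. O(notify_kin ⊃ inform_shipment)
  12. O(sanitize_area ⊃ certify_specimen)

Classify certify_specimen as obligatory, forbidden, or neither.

Premises 6 and 11 are O(¬notify_kin ⊃ inform_shipment) and O(notify_kin ⊃ inform_shipment); every ideal world satisfies ¬notify_kin or notify_kin, so in either case inform_shipment holds — hence O(inform_shipment).
The contrapositive of premise 10 (O(¬approve_charter ⊃ ¬inform_shipment)) is O(inform_shipment ⊃ approve_charter), and O(inform_shipment) is already established, so O(approve_charter).
Premise 1, O(¬disclose_specimen ⊃ ¬approve_charter), contraposes to O(approve_charter ⊃ disclose_specimen); with O(approve_charter) we get O(disclose_specimen).
The contrapositive of premise 7 (O(stand_down ⊃ ¬disclose_specimen)) is O(disclose_specimen ⊃ ¬stand_down), and O(disclose_specimen) is already established, so O(¬stand_down).
Premise 4, O(¬publish_transcript ⊃ stand_down), contraposes to O(¬stand_down ⊃ publish_transcript); with O(¬stand_down) we get O(publish_transcript).
The contrapositive of premise 5 (O(¬sanitize_area ⊃ ¬publish_transcript)) is O(publish_transcript ⊃ sanitize_area), and O(publish_transcript) is already established, so O(sanitize_area).
Premise 12 is O(sanitize_area ⊃ certify_specimen); since O(sanitize_area), deontic closure gives O(certify_specimen).
Premises 2, 3, 8, 9 do not contribute to this derivation.
Hence certify_specimen is obligatory.

Obligatory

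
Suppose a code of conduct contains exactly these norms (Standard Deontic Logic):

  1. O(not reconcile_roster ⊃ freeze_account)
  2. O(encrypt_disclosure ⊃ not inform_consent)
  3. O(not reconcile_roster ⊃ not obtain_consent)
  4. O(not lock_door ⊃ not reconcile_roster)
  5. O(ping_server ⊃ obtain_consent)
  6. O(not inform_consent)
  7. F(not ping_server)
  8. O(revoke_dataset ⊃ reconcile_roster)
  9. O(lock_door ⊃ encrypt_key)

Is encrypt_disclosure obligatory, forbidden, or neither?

Premise 2 is O(encrypt_disclosure ⊃ not inform_consent); even if O(not inform_consent) held, inferring O(encrypt_disclosure) would be affirming the consequent — invalid.
No premise or chain of K-axiom applications forces O(encrypt_disclosure), and none forces O(not encrypt_disclosure). So encrypt_disclosure is neither obligatory nor forbidden under these norms.

Neither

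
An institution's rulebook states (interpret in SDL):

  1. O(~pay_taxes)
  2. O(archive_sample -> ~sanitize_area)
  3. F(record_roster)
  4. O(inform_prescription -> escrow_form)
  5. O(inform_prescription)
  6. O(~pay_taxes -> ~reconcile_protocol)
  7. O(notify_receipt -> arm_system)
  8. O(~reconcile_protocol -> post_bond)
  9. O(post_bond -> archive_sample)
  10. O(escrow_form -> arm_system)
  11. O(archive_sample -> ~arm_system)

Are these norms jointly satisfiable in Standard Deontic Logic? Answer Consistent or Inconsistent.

Premise 5 states O(inform_prescription) outright.
With premise 4, O(inform_prescription -> escrow_form), the K-axiom yields O(escrow_form).
Applying K to premise 10 (O(escrow_form -> arm_system)) and O(escrow_form) yields O(arm_system).
The contrapositive of premise 11 (O(archive_sample -> ~arm_system)) is O(arm_system -> ~archive_sample), and O(arm_system) is already established, so O(~archive_sample).
Premise 9 is O(post_bond -> archive_sample); contrapositively O(~archive_sample -> ~post_bond). Since O(~archive_sample) holds, K gives O(~post_bond).
Premise 8, O(~reconcile_protocol -> post_bond), contraposes to O(~post_bond -> reconcile_protocol); with O(~post_bond) we get O(reconcile_protocol).
Premise 6 is O(~pay_taxes -> ~reconcile_protocol); contrapositively O(reconcile_protocol -> pay_taxes). Since O(reconcile_protocol) holds, K gives O(pay_taxes).
But premise 1 directly asserts O(~pay_taxes).
We now have both O(pay_taxes) and O(~pay_taxes) — pay_taxes is simultaneously obligatory and forbidden, violating the D-axiom.

Inconsistent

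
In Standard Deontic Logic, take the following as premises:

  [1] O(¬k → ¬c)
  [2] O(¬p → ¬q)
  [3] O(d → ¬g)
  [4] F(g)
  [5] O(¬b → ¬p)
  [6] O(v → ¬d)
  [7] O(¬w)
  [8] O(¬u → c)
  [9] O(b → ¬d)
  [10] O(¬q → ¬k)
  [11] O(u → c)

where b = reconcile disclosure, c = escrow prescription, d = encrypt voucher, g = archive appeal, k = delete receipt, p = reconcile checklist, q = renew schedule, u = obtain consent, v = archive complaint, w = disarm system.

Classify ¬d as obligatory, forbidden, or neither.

Obligatory

By case analysis on ¬u: premise 8 gives O(¬u → c) and premise 11 gives O(u → c), so O(c) either way.
The contrapositive of premise 1 (O(¬k → ¬c)) is O(c → k), and O(c) is already established, so O(k).
Premise 10, O(¬q → ¬k), contraposes to O(k → q); with O(k) we get O(q).
Premise 2 is O(¬p → ¬q); contrapositively O(q → p). Since O(q) holds, K gives O(p).
Premise 5, O(¬b → ¬p), contraposes to O(p → b); with O(p) we get O(b).
Premise 9 is O(b → ¬d); since O(b), deontic closure gives O(¬d).
Premises 3, 4, 6, 7 do not contribute to this derivation.
Hence ¬d is obligatory.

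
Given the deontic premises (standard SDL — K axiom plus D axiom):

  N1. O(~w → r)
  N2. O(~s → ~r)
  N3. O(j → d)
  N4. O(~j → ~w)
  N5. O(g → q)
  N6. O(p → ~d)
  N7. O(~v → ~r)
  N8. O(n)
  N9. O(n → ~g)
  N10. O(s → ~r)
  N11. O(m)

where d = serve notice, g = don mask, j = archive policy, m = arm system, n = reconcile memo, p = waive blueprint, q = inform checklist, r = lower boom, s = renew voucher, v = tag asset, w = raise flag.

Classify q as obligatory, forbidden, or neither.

Neither

Premise 5 is O(g → q), but O(g) is not derivable from the premises, so it does not yield O(q).
No premise or chain of K-axiom applications forces O(q), and none forces O(~q). So q is neither obligatory nor forbidden under these norms.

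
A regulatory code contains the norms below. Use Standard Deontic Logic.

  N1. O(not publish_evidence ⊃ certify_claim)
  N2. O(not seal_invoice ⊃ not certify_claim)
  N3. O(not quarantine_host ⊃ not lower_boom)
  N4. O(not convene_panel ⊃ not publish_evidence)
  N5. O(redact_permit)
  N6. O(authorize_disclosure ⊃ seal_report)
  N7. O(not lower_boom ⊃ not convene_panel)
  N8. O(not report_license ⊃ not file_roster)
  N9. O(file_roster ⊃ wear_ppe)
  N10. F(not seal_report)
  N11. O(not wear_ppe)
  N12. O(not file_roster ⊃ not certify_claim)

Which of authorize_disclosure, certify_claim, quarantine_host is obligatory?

Premise 11 states O(not wear_ppe) outright.
The contrapositive of premise 9 (O(file_roster ⊃ wear_ppe)) is O(not wear_ppe ⊃ not file_roster), and O(not wear_ppe) is already established, so O(not file_roster).
With premise 12, O(not file_roster ⊃ not certify_claim), the K-axiom yields O(not certify_claim).
Premise 1, O(not publish_evidence ⊃ certify_claim), contraposes to O(not certify_claim ⊃ publish_evidence); with O(not certify_claim) we get O(publish_evidence).
Premise 4 is O(not convene_panel ⊃ not publish_evidence); contrapositively O(publish_evidence ⊃ convene_panel). Since O(publish_evidence) holds, K gives O(convene_panel).
Premise 7, O(not lower_boom ⊃ not convene_panel), contraposes to O(convene_panel ⊃ lower_boom); with O(convene_panel) we get O(lower_boom).
The contrapositive of premise 3 (O(not quarantine_host ⊃ not lower_boom)) is O(lower_boom ⊃ quarantine_host), and O(lower_boom) is already established, so O(quarantine_host).
So O(quarantine_host) holds — quarantine_host is obligatory. None of the other listed options is made obligatory by any chain of premises.

quarantine_host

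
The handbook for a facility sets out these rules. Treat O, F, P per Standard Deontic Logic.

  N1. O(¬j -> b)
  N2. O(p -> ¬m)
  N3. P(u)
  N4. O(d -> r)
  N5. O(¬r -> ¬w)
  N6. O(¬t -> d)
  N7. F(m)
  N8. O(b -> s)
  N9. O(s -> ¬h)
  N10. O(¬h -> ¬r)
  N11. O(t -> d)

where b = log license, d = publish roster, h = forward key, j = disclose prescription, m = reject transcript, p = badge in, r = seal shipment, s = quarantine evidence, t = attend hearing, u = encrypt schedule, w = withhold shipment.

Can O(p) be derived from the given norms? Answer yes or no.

No

Premise 2 is O(p -> ¬m); even if O(¬m) held, inferring O(p) would be affirming the consequent — invalid.
No other premise forces O(p). An ideal world satisfying every premise can still have p false, so O(p) is not derivable.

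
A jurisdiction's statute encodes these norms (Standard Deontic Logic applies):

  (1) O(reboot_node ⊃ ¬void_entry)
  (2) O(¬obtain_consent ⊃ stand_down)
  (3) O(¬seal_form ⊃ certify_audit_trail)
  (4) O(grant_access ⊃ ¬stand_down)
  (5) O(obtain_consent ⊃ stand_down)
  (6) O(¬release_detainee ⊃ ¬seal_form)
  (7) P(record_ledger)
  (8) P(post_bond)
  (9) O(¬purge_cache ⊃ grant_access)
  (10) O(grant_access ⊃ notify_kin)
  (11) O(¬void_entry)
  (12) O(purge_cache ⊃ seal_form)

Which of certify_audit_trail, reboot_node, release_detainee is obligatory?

Premises 2 and 5 are O(¬obtain_consent ⊃ stand_down) and O(obtain_consent ⊃ stand_down); every ideal world satisfies ¬obtain_consent or obtain_consent, so in either case stand_down holds — hence O(stand_down).
The contrapositive of premise 4 (O(grant_access ⊃ ¬stand_down)) is O(stand_down ⊃ ¬grant_access), and O(stand_down) is already established, so O(¬grant_access).
The contrapositive of premise 9 (O(¬purge_cache ⊃ grant_access)) is O(¬grant_access ⊃ purge_cache), and O(¬grant_access) is already established, so O(purge_cache).
Premise 12 is O(purge_cache ⊃ seal_form); since O(purge_cache), deontic closure gives O(seal_form).
The contrapositive of premise 6 (O(¬release_detainee ⊃ ¬seal_form)) is O(seal_form ⊃ release_detainee), and O(seal_form) is already established, so O(release_detainee).
So O(release_detainee) holds — release_detainee is obligatory. None of the other listed options is made obligatory by any chain of premises.

release_detainee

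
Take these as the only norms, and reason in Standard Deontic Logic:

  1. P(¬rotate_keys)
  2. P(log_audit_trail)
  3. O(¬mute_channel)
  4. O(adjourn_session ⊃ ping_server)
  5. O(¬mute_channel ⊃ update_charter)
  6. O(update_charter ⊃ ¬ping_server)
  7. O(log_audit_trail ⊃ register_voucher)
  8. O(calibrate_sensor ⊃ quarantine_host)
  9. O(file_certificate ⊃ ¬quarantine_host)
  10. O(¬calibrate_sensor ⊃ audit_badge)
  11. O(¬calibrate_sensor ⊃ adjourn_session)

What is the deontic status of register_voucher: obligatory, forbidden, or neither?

Premise 7 is O(log_audit_trail ⊃ register_voucher), but O(log_audit_trail) is not derivable from the premises (the permission P(log_audit_trail) asserts only ¬O(¬log_audit_trail), not O(log_audit_trail)), so it does not yield O(register_voucher).
No premise or chain of K-axiom applications forces O(register_voucher), and none forces O(¬register_voucher). So register_voucher is neither obligatory nor forbidden under these norms.

Neither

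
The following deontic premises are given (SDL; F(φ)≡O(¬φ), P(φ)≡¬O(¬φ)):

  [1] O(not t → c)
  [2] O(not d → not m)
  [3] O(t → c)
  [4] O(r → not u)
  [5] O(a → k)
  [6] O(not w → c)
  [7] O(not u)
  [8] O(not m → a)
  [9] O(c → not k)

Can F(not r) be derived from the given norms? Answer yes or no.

Premise 4 is O(r → not u); even if O(not u) held, inferring O(r) would be affirming the consequent — invalid.
No other premise forces O(r). An ideal world satisfying every premise can still have not r true, so F(not r) is not derivable.

No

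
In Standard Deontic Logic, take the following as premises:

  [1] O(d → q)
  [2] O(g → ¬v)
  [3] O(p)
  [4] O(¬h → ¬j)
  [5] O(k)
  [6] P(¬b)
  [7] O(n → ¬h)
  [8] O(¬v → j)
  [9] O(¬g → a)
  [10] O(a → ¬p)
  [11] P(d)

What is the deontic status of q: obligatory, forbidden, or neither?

Neither

Premise 1 is O(d → q), but O(d) is not derivable from the premises (the permission P(d) asserts only ¬O(¬d), not O(d)), so it does not yield O(q).
No premise or chain of K-axiom applications forces O(q), and none forces O(¬q). So q is neither obligatory nor forbidden under these norms.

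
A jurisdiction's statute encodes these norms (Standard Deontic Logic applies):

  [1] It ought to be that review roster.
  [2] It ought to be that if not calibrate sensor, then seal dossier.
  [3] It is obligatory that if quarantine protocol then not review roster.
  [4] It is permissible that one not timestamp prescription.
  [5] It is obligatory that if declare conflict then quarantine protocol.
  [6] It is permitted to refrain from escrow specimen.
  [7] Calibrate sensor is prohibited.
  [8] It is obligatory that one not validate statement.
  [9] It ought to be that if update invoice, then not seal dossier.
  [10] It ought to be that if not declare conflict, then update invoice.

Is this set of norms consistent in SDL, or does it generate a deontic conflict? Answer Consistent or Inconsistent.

Inconsistent

Premise 7 is F(calibrate_sensor), i.e. O(¬calibrate_sensor).
Applying K to premise 2 (O(¬calibrate_sensor → seal_dossier)) and O(¬calibrate_sensor) yields O(seal_dossier).
Premise 9 is O(update_invoice → ¬seal_dossier); contrapositively O(seal_dossier → ¬update_invoice). Since O(seal_dossier) holds, K gives O(¬update_invoice).
Premise 10 is O(¬declare_conflict → update_invoice); contrapositively O(¬update_invoice → declare_conflict). Since O(¬update_invoice) holds, K gives O(declare_conflict).
Applying K to premise 5 (O(declare_conflict → quarantine_protocol)) and O(declare_conflict) yields O(quarantine_protocol).
From O(quarantine_protocol) and premise 3, O(quarantine_protocol → ¬review_roster), we obtain O(¬review_roster).
But premise 1 directly asserts O(review_roster).
We now have both O(¬review_roster) and O(review_roster) — review_roster is simultaneously obligatory and forbidden, violating the D-axiom.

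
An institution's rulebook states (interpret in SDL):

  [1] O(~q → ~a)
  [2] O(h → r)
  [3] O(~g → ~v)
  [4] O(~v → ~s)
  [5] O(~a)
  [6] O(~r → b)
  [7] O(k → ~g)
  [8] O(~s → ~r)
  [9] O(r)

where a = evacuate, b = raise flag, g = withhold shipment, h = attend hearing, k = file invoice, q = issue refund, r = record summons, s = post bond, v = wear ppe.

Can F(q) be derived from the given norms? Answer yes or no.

Premise 1 is O(~q → ~a); even if O(~a) held, inferring O(~q) would be affirming the consequent — invalid.
No other premise forces O(~q). An ideal world satisfying every premise can still have q true, so F(q) is not derivable.

No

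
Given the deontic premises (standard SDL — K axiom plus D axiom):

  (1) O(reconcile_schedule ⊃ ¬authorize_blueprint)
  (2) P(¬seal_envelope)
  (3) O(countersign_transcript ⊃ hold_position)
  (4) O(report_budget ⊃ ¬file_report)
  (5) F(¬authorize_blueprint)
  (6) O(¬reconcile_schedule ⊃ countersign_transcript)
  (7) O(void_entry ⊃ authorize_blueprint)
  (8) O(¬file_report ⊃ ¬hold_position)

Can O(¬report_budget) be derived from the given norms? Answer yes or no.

Yes

Premise 5 is F(¬authorize_blueprint), i.e. O(authorize_blueprint).
Premise 1 is O(reconcile_schedule ⊃ ¬authorize_blueprint); contrapositively O(authorize_blueprint ⊃ ¬reconcile_schedule). Since O(authorize_blueprint) holds, K gives O(¬reconcile_schedule).
Premise 6 is O(¬reconcile_schedule ⊃ countersign_transcript); since O(¬reconcile_schedule), deontic closure gives O(countersign_transcript).
From O(countersign_transcript) and premise 3, O(countersign_transcript ⊃ hold_position), we obtain O(hold_position).
The contrapositive of premise 8 (O(¬file_report ⊃ ¬hold_position)) is O(hold_position ⊃ file_report), and O(hold_position) is already established, so O(file_report).
The contrapositive of premise 4 (O(report_budget ⊃ ¬file_report)) is O(file_report ⊃ ¬report_budget), and O(file_report) is already established, so O(¬report_budget).
Premises 2, 7 do not contribute to this derivation.
So O(¬report_budget) follows.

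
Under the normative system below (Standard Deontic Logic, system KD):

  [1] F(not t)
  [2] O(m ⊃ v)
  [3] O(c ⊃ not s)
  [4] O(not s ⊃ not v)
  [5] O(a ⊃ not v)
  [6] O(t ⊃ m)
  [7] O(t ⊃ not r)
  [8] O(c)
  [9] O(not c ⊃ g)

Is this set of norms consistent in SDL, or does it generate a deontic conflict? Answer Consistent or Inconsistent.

Inconsistent

From premise 8 we have O(c).
Applying K to premise 3 (O(c ⊃ not s)) and O(c) yields O(not s).
With premise 4, O(not s ⊃ not v), the K-axiom yields O(not v).
Premise 2, O(m ⊃ v), contraposes to O(not v ⊃ not m); with O(not v) we get O(not m).
The contrapositive of premise 6 (O(t ⊃ m)) is O(not m ⊃ not t), and O(not m) is already established, so O(not t).
But premise 1, F(not t), means O(t).
We now have both O(not t) and O(t) — t is simultaneously obligatory and forbidden, violating the D-axiom.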